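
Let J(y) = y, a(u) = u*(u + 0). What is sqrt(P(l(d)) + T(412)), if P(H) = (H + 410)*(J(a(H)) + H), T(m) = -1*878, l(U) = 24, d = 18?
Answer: 17*sqrt(898) ≈ 509.43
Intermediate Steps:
a(u) = u**2 (a(u) = u*u = u**2)
T(m) = -878
P(H) = (410 + H)*(H + H**2) (P(H) = (H + 410)*(H**2 + H) = (410 + H)*(H + H**2))
sqrt(P(l(d)) + T(412)) = sqrt(24*(410 + 24**2 + 411*24) - 878) = sqrt(24*(410 + 576 + 9864) - 878) = sqrt(24*10850 - 878) = sqrt(260400 - 878) = sqrt(259522) = 17*sqrt(898)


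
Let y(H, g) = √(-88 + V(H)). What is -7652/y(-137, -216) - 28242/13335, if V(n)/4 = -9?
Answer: -9414/4445 + 3826*I*√31/31 ≈ -2.1179 + 687.17*I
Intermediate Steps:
V(n) = -36 (V(n) = 4*(-9) = -36)
y(H, g) = 2*I*√31 (y(H, g) = √(-88 - 36) = √(-124) = 2*I*√31)
-7652/y(-137, -216) - 28242/13335 = -7652*(-I*√31/62) - 28242/13335 = -(-3826)*I*√31/31 - 28242*1/13335 = 3826*I*√31/31 - 9414/4445 = -9414/4445 + 3826*I*√31/31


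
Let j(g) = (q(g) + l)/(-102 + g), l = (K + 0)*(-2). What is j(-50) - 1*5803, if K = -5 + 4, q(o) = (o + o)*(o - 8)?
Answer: -443929/76 ≈ -5841.2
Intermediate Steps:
q(o) = 2*o*(-8 + o) (q(o) = (2*o)*(-8 + o) = 2*o*(-8 + o))
K = -1
l = 2 (l = (-1 + 0)*(-2) = -1*(-2) = 2)
j(g) = (2 + 2*g*(-8 + g))/(-102 + g) (j(g) = (2*g*(-8 + g) + 2)/(-102 + g) = (2 + 2*g*(-8 + g))/(-102 + g))
j(-50) - 1*5803 = 2*(1 - 50*(-8 - 50))/(-102 - 50) - 1*5803 = 2*(1 - 50*(-58))/(-152) - 5803 = 2*(-1/152)*(1 + 2900) - 5803 = 2*(-1/152)*2901 - 5803 = -2901/76 - 5803 = -443929/76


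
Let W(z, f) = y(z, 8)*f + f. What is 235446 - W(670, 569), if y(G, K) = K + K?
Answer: 225773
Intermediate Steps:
y(G, K) = 2*K
W(z, f) = 17*f (W(z, f) = (2*8)*f + f = 16*f + f = 17*f)
235446 - W(670, 569) = 235446 - 17*569 = 235446 - 1*9673 = 235446 - 9673 = 225773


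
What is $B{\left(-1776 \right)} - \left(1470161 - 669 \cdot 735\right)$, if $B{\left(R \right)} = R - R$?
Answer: $-978446$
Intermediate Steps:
$B{\left(R \right)} = 0$
$B{\left(-1776 \right)} - \left(1470161 - 669 \cdot 735\right) = 0 - \left(1470161 - 669 \cdot 735\right) = 0 - \left(1470161 - 491715\right) = 0 - 978446 = -978446$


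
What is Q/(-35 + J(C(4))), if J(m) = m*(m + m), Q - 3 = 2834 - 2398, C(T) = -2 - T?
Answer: 439/37 ≈ 11.865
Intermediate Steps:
Q = 439 (Q = 3 + (2834 - 2398) = 3 + 436 = 439)
J(m) = 2*m**2 (J(m) = m*(2*m) = 2*m**2)
Q/(-35 + J(C(4))) = 439/(-35 + 2*(-2 - 1*4)**2) = 439/(-35 + 2*(-2 - 4)**2) = 439/(-35 + 2*(-6)**2) = 439/(-35 + 2*36) = 439/(-35 + 72) = 439/37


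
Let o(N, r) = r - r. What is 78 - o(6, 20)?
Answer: 78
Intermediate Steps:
o(N, r) = 0
78 - o(6, 20) = 78 - 1*0 = 78 + 0 = 78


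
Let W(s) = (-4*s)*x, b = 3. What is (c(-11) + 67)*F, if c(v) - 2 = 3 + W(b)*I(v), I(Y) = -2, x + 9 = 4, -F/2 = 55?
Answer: 5280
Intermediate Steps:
F = -110 (F = -2*55 = -110)
x = -5 (x = -9 + 4 = -5)
W(s) = 20*s (W(s) = -4*s*(-5) = 20*s)
c(v) = -115 (c(v) = 2 + (3 + (20*3)*(-2)) = 2 + (3 + 60*(-2)) = 2 + (3 - 120) = 2 - 117 = -115)
(c(-11) + 67)*F = (-115 + 67)*(-110) = -48*(-110) = 5280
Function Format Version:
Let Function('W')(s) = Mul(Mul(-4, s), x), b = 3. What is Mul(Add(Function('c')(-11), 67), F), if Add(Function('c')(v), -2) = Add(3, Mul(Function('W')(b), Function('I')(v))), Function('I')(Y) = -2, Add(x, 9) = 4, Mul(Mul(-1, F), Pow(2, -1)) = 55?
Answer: 5280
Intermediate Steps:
F = -110 (F = Mul(-2, 55) = -110)
x = -5 (x = Add(-9, 4) = -5)
Function('W')(s) = Mul(20, s) (Function('W')(s) = Mul(Mul(-4, s), -5) = Mul(20, s))
Function('c')(v) = -115 (Function('c')(v) = Add(2, Add(3, Mul(Mul(20, 3), -2))) = Add(2, Add(3, Mul(60, -2))) = Add(2, Add(3, -120)) = Add(2, -117) = -115)
Mul(Add(Function('c')(-11), 67), F) = Mul(Add(-115, 67), -110) = Mul(-48, -110) = 5280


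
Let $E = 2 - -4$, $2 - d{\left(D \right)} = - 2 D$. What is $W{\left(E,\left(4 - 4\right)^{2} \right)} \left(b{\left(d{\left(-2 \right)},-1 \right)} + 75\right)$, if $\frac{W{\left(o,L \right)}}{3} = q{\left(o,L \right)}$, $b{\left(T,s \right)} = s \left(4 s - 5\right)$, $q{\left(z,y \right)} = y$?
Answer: $0$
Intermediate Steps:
$d{\left(D \right)} = 2 + 2 D$ ($d{\left(D \right)} = 2 - - 2 D = 2 + 2 D$)
$E = 6$ ($E = 2 + 4 = 6$)
$b{\left(T,s \right)} = s \left(-5 + 4 s\right)$
$W{\left(o,L \right)} = 3 L$
$W{\left(E,\left(4 - 4\right)^{2} \right)} \left(b{\left(d{\left(-2 \right)},-1 \right)} + 75\right) = 3 \left(4 - 4\right)^{2} \left(- (-5 + 4 \left(-1\right)) + 75\right) = 3 \cdot 0^{2} \left(- (-5 - 4) + 75\right) = 3 \cdot 0 \left(\left(-1\right) \left(-9\right) + 75\right) = 0 \left(9 + 75\right) = 0 \cdot 84 = 0$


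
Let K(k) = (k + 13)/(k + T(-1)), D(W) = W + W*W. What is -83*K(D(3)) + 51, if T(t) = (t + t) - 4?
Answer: -1769/6 ≈ -294.83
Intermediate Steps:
T(t) = -4 + 2*t (T(t) = 2*t - 4 = -4 + 2*t)
D(W) = W + W**2
K(k) = (13 + k)/(-6 + k) (K(k) = (k + 13)/(k + (-4 + 2*(-1))) = (13 + k)/(k + (-4 - 2)) = (13 + k)/(k - 6) = (13 + k)/(-6 + k))
-83*K(D(3)) + 51 = -83*(13 + 3*(1 + 3))/(-6 + 3*(1 + 3)) + 51 = -83*(13 + 3*4)/(-6 + 3*4) + 51 = -83*(13 + 12)/(-6 + 12) + 51 = -83*25/6 + 51 = -2075/6 + 51 = -1769/6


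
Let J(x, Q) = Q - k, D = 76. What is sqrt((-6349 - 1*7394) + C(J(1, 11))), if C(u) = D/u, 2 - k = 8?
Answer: I*sqrt(3970435)/17 ≈ 117.21*I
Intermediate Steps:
k = -6 (k = 2 - 1*8 = 2 - 8 = -6)
J(x, Q) = 6 + Q (J(x, Q) = Q - 1*(-6) = Q + 6 = 6 + Q)
C(u) = 76/u
sqrt((-6349 - 1*7394) + C(J(1, 11))) = sqrt((-6349 - 1*7394) + 76/(6 + 11)) = sqrt((-6349 - 7394) + 76/17) = sqrt(-13743 + 76*(1/17)) = sqrt(-13743 + 76/17) = sqrt(-233555/17) = I*sqrt(3970435)/17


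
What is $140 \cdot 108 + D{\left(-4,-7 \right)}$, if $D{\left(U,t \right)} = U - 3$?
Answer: $15113$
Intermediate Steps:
$D{\left(U,t \right)} = -3 + U$ ($D{\left(U,t \right)} = U - 3 = -3 + U$)
$140 \cdot 108 + D{\left(-4,-7 \right)} = 140 \cdot 108 - 7 = 15120 - 7 = 15113$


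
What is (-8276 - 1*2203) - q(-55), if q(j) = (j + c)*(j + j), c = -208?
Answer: -39409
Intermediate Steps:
q(j) = 2*j*(-208 + j) (q(j) = (j - 208)*(j + j) = (-208 + j)*(2*j) = 2*j*(-208 + j))
(-8276 - 1*2203) - q(-55) = (-8276 - 1*2203) - 2*(-55)*(-208 - 55) = (-8276 - 2203) - 2*(-55)*(-263) = -10479 - 1*28930 = -10479 - 28930 = -39409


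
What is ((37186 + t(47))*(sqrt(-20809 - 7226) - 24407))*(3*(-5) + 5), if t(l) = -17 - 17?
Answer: 9067688640 - 1114560*I*sqrt(3115) ≈ 9.0677e+9 - 6.2206e+7*I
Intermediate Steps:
t(l) = -34
((37186 + t(47))*(sqrt(-20809 - 7226) - 24407))*(3*(-5) + 5) = ((37186 - 34)*(sqrt(-20809 - 7226) - 24407))*(3*(-5) + 5) = (37152*(sqrt(-28035) - 24407))*(-15 + 5) = (37152*(3*I*sqrt(3115) - 24407))*(-10) = (37152*(-24407 + 3*I*sqrt(3115)))*(-10) = (-906768864 + 111456*I*sqrt(3115))*(-10) = 9067688640 - 1114560*I*sqrt(3115)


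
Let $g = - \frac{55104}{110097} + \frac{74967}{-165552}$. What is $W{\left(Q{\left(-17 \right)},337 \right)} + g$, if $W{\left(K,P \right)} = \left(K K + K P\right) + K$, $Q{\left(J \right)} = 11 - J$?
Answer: $\frac{20752294477745}{2025197616} \approx 10247.0$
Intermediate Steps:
$W{\left(K,P \right)} = K + K^{2} + K P$ ($W{\left(K,P \right)} = \left(K^{2} + K P\right) + K = K + K^{2} + K P$)
$g = - \frac{1930691023}{2025197616}$ ($g = \left(-55104\right) \frac{1}{110097} + 74967 \left(- \frac{1}{165552}\right) = - \frac{18368}{36699} - \frac{24989}{55184} = - \frac{1930691023}{2025197616} \approx -0.95333$)
$W{\left(Q{\left(-17 \right)},337 \right)} + g = \left(11 - -17\right) \left(1 + \left(11 - -17\right) + 337\right) - \frac{1930691023}{2025197616} = \left(11 + 17\right) \left(1 + \left(11 + 17\right) + 337\right) - \frac{1930691023}{2025197616} = 28 \left(1 + 28 + 337\right) - \frac{1930691023}{2025197616} = 28 \cdot 366 - \frac{1930691023}{2025197616} = 10248 - \frac{1930691023}{2025197616} = \frac{20752294477745}{2025197616}$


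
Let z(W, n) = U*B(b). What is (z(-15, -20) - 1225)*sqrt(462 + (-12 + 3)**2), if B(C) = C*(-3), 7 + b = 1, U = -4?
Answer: -1297*sqrt(543) ≈ -30223.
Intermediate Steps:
b = -6 (b = -7 + 1 = -6)
B(C) = -3*C
z(W, n) = -72 (z(W, n) = -(-12)*(-6) = -4*18 = -72)
(z(-15, -20) - 1225)*sqrt(462 + (-12 + 3)**2) = (-72 - 1225)*sqrt(462 + (-12 + 3)**2) = -1297*sqrt(462 + (-9)**2) = -1297*sqrt(462 + 81) = -1297*sqrt(543)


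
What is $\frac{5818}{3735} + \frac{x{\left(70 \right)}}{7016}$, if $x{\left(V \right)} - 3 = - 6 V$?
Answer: $\frac{39261593}{26204760} \approx 1.4983$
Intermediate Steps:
$x{\left(V \right)} = 3 - 6 V$
$\frac{5818}{3735} + \frac{x{\left(70 \right)}}{7016} = \frac{5818}{3735} + \frac{3 - 420}{7016} = 5818 \cdot \frac{1}{3735} + \left(3 - 420\right) \frac{1}{7016} = \frac{5818}{3735} - \frac{417}{7016} = \frac{39261593}{26204760}$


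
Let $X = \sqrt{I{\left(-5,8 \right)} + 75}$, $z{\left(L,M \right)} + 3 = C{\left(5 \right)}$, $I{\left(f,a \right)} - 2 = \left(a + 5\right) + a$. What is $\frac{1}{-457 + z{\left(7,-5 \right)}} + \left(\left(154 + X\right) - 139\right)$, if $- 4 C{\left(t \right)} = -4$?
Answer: $\frac{6884}{459} + 7 \sqrt{2} \approx 24.897$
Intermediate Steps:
$I{\left(f,a \right)} = 7 + 2 a$ ($I{\left(f,a \right)} = 2 + \left(\left(a + 5\right) + a\right) = 2 + \left(\left(5 + a\right) + a\right) = 2 + \left(5 + 2 a\right) = 7 + 2 a$)
$C{\left(t \right)} = 1$ ($C{\left(t \right)} = \left(- \frac{1}{4}\right) \left(-4\right) = 1$)
$z{\left(L,M \right)} = -2$ ($z{\left(L,M \right)} = -3 + 1 = -2$)
$X = 7 \sqrt{2}$ ($X = \sqrt{\left(7 + 2 \cdot 8\right) + 75} = \sqrt{\left(7 + 16\right) + 75} = \sqrt{23 + 75} = \sqrt{98} = 7 \sqrt{2} \approx 9.8995$)
$\frac{1}{-457 + z{\left(7,-5 \right)}} + \left(\left(154 + X\right) - 139\right) = \frac{1}{-457 - 2} - \left(-15 - 7 \sqrt{2}\right) = \frac{1}{-459} + \left(15 + 7 \sqrt{2}\right) = - \frac{1}{459} + \left(15 + 7 \sqrt{2}\right) = \frac{6884}{459} + 7 \sqrt{2}$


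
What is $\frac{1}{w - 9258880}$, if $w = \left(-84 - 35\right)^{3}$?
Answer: $- \frac{1}{10944039} \approx -9.1374 \cdot 10^{-8}$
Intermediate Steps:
$w = -1685159$ ($w = \left(-84 - 35\right)^{3} = \left(-119\right)^{3} = -1685159$)
$\frac{1}{w - 9258880} = \frac{1}{-1685159 - 9258880} = \frac{1}{-10944039} = - \frac{1}{10944039}$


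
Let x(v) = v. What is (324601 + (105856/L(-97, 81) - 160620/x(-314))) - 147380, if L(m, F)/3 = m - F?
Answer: 7442060173/41919 ≈ 1.7753e+5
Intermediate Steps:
L(m, F) = -3*F + 3*m (L(m, F) = 3*(m - F) = -3*F + 3*m)
(324601 + (105856/L(-97, 81) - 160620/x(-314))) - 147380 = (324601 + (105856/(-3*81 + 3*(-97)) - 160620/(-314))) - 147380 = (324601 + (105856/(-243 - 291) - 160620*(-1/314))) - 147380 = (324601 + (105856/(-534) + 80310/157)) - 147380 = (324601 + (105856*(-1/534) + 80310/157)) - 147380 = (324601 + (-52928/267 + 80310/157)) - 147380 = (324601 + 13133074/41919) - 147380 = 13620082393/41919 - 147380 = 7442060173/41919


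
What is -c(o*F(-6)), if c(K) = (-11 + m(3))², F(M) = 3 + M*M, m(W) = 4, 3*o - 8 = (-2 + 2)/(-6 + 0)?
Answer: -49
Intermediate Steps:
o = 8/3 (o = 8/3 + ((-2 + 2)/(-6 + 0))/3 = 8/3 + (0/(-6))/3 = 8/3 + (0*(-⅙))/3 = 8/3 + (⅓)*0 = 8/3 + 0 = 8/3 ≈ 2.6667)
F(M) = 3 + M²
c(K) = 49 (c(K) = (-11 + 4)² = (-7)² = 49)
-c(o*F(-6)) = -1*49 = -49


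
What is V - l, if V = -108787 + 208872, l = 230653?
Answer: -130568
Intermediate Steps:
V = 100085
V - l = 100085 - 1*230653 = 100085 - 230653 = -130568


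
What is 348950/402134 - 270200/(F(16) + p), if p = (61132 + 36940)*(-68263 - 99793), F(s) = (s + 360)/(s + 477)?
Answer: 7088549721131956/8168772030568299 ≈ 0.86776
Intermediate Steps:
F(s) = (360 + s)/(477 + s)
p = -16481588032 (p = 98072*(-168056) = -16481588032)
348950/402134 - 270200/(F(16) + p) = 348950/402134 - 270200/((360 + 16)/(477 + 16) - 16481588032) = 348950*(1/402134) - 270200/(376/493 - 16481588032) = 174475/201067 - 270200/((1/493)*376 - 16481588032) = 174475/201067 - 270200/(376/493 - 16481588032) = 174475/201067 - 270200/(-8125422899400/493) = 174475/201067 - 270200*(-493/8125422899400) = 174475/201067 + 666043/40627114497 = 7088549721131956/8168772030568299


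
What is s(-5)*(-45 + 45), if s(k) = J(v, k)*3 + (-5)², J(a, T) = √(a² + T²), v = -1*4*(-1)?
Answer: 0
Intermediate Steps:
v = 4 (v = -4*(-1) = 4)
J(a, T) = √(T² + a²)
s(k) = 25 + 3*√(16 + k²) (s(k) = √(k² + 4²)*3 + (-5)² = √(k² + 16)*3 + 25 = √(16 + k²)*3 + 25 = 3*√(16 + k²) + 25 = 25 + 3*√(16 + k²))
s(-5)*(-45 + 45) = (25 + 3*√(16 + (-5)²))*(-45 + 45) = (25 + 3*√(16 + 25))*0 = (25 + 3*√41)*0 = 0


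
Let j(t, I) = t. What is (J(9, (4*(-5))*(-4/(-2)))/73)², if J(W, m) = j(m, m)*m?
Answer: 2560000/5329 ≈ 480.39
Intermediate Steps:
J(W, m) = m² (J(W, m) = m*m = m²)
(J(9, (4*(-5))*(-4/(-2)))/73)² = (((4*(-5))*(-4/(-2)))²/73)² = ((-(-80)*(-1)/2)²*(1/73))² = ((-20*2)²*(1/73))² = ((-40)²*(1/73))² = (1600*(1/73))² = (1600/73)² = 2560000/5329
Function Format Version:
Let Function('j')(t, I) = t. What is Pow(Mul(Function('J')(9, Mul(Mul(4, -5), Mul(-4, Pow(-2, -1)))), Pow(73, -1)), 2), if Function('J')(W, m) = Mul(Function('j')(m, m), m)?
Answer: Rational(2560000, 5329) ≈ 480.39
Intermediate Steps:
Function('J')(W, m) = Pow(m, 2) (Function('J')(W, m) = Mul(m, m) = Pow(m, 2))
Pow(Mul(Function('J')(9, Mul(Mul(4, -5), Mul(-4, Pow(-2, -1)))), Pow(73, -1)), 2) = Pow(Mul(Pow(Mul(Mul(4, -5), Mul(-4, Pow(-2, -1))), 2), Pow(73, -1)), 2) = Pow(Mul(Pow(Mul(-20, Mul(-4, Rational(-1, 2))), 2), Rational(1, 73)), 2) = Pow(Mul(Pow(Mul(-20, 2), 2), Rational(1, 73)), 2) = Pow(Mul(Pow(-40, 2), Rational(1, 73)), 2) = Pow(Mul(1600, Rational(1, 73)), 2) = Pow(Rational(1600, 73), 2) = Rational(2560000, 5329)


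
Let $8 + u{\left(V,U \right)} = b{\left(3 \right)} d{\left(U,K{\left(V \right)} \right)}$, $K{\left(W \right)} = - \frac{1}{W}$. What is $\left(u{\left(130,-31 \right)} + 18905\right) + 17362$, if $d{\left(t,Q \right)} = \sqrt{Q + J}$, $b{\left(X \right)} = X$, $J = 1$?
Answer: $36259 + \frac{3 \sqrt{16770}}{130} \approx 36262.0$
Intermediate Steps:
$d{\left(t,Q \right)} = \sqrt{1 + Q}$ ($d{\left(t,Q \right)} = \sqrt{Q + 1} = \sqrt{1 + Q}$)
$u{\left(V,U \right)} = -8 + 3 \sqrt{1 - \frac{1}{V}}$
$\left(u{\left(130,-31 \right)} + 18905\right) + 17362 = \left(\left(-8 + 3 \sqrt{\frac{-1 + 130}{130}}\right) + 18905\right) + 17362 = \left(\left(-8 + 3 \sqrt{\frac{1}{130} \cdot 129}\right) + 18905\right) + 17362 = \left(\left(-8 + 3 \sqrt{\frac{129}{130}}\right) + 18905\right) + 17362 = \left(\left(-8 + 3 \frac{\sqrt{16770}}{130}\right) + 18905\right) + 17362 = \left(\left(-8 + \frac{3 \sqrt{16770}}{130}\right) + 18905\right) + 17362 = \left(18897 + \frac{3 \sqrt{16770}}{130}\right) + 17362 = 36259 + \frac{3 \sqrt{16770}}{130}$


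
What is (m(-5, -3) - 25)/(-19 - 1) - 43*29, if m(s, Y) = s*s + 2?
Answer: -12471/10 ≈ -1247.1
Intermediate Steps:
m(s, Y) = 2 + s**2 (m(s, Y) = s**2 + 2 = 2 + s**2)
(m(-5, -3) - 25)/(-19 - 1) - 43*29 = ((2 + (-5)**2) - 25)/(-19 - 1) - 43*29 = ((2 + 25) - 25)/(-20) - 1247 = (27 - 25)*(-1/20) - 1247 = 2*(-1/20) - 1247 = -1/10 - 1247 = -12471/10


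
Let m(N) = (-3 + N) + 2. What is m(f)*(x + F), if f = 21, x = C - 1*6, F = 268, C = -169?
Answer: 1860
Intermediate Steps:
x = -175 (x = -169 - 1*6 = -169 - 6 = -175)
m(N) = -1 + N
m(f)*(x + F) = (-1 + 21)*(-175 + 268) = 20*93 = 1860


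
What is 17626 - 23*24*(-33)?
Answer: 35842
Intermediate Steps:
17626 - 23*24*(-33) = 17626 - 552*(-33) = 17626 + 18216 = 35842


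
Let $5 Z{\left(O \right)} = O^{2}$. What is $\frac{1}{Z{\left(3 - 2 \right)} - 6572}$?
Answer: $- \frac{5}{32859} \approx -0.00015217$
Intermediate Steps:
$Z{\left(O \right)} = \frac{O^{2}}{5}$
$\frac{1}{Z{\left(3 - 2 \right)} - 6572} = \frac{1}{\frac{\left(3 - 2\right)^{2}}{5} - 6572} = \frac{1}{\frac{1^{2}}{5} - 6572} = \frac{1}{\frac{1}{5} \cdot 1 - 6572} = \frac{1}{\frac{1}{5} - 6572} = \frac{1}{- \frac{32859}{5}} = - \frac{5}{32859}$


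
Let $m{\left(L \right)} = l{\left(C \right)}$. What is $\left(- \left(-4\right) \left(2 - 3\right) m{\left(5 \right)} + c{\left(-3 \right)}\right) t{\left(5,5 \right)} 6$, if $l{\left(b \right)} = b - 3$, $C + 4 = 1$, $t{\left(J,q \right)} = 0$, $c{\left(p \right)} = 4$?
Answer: $0$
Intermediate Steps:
$C = -3$ ($C = -4 + 1 = -3$)
$l{\left(b \right)} = -3 + b$ ($l{\left(b \right)} = b - 3 = -3 + b$)
$m{\left(L \right)} = -6$ ($m{\left(L \right)} = -3 - 3 = -6$)
$\left(- \left(-4\right) \left(2 - 3\right) m{\left(5 \right)} + c{\left(-3 \right)}\right) t{\left(5,5 \right)} 6 = \left(- \left(-4\right) \left(2 - 3\right) \left(-6\right) + 4\right) 0 \cdot 6 = \left(- \left(-4\right) \left(-1\right) \left(-6\right) + 4\right) 0 \cdot 6 = \left(\left(-1\right) 4 \left(-6\right) + 4\right) 0 \cdot 6 = \left(\left(-4\right) \left(-6\right) + 4\right) 0 \cdot 6 = \left(24 + 4\right) 0 \cdot 6 = 28 \cdot 0 \cdot 6 = 0 \cdot 6 = 0$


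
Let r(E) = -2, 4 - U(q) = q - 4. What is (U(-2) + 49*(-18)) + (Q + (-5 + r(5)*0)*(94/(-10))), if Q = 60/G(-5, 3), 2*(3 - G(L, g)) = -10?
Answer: -1635/2 ≈ -817.50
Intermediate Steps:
G(L, g) = 8 (G(L, g) = 3 - 1/2*(-10) = 3 + 5 = 8)
U(q) = 8 - q (U(q) = 4 - (q - 4) = 4 - (-4 + q) = 4 + (4 - q) = 8 - q)
Q = 15/2 (Q = 60/8 = 60*(1/8) = 15/2 ≈ 7.5000)
(U(-2) + 49*(-18)) + (Q + (-5 + r(5)*0)*(94/(-10))) = ((8 - 1*(-2)) + 49*(-18)) + (15/2 + (-5 - 2*0)*(94/(-10))) = ((8 + 2) - 882) + (15/2 + (-5 + 0)*(94*(-1/10))) = (10 - 882) + (15/2 - 5*(-47/5)) = -872 + (15/2 + 47) = -872 + 109/2 = -1635/2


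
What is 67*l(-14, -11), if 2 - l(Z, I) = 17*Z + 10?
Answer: 15410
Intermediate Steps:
l(Z, I) = -8 - 17*Z (l(Z, I) = 2 - (17*Z + 10) = 2 - (10 + 17*Z) = 2 + (-10 - 17*Z) = -8 - 17*Z)
67*l(-14, -11) = 67*(-8 - 17*(-14)) = 67*(-8 + 238) = 67*230 = 15410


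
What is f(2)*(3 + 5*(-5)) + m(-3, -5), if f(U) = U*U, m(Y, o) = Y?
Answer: -91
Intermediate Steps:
f(U) = U**2
f(2)*(3 + 5*(-5)) + m(-3, -5) = 2**2*(3 + 5*(-5)) - 3 = 4*(3 - 25) - 3 = 4*(-22) - 3 = -88 - 3 = -91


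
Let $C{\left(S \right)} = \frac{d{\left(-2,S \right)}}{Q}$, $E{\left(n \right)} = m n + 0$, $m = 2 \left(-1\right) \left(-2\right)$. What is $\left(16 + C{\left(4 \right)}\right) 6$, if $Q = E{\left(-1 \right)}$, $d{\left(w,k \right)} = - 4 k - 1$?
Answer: $\frac{243}{2} \approx 121.5$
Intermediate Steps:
$m = 4$ ($m = \left(-2\right) \left(-2\right) = 4$)
$d{\left(w,k \right)} = -1 - 4 k$
$E{\left(n \right)} = 4 n$ ($E{\left(n \right)} = 4 n + 0 = 4 n$)
$Q = -4$ ($Q = 4 \left(-1\right) = -4$)
$C{\left(S \right)} = \frac{1}{4} + S$ ($C{\left(S \right)} = \frac{-1 - 4 S}{-4} = \left(-1 - 4 S\right) \left(- \frac{1}{4}\right) = \frac{1}{4} + S$)
$\left(16 + C{\left(4 \right)}\right) 6 = \left(16 + \left(\frac{1}{4} + 4\right)\right) 6 = \left(16 + \frac{17}{4}\right) 6 = \frac{81}{4} \cdot 6 = \frac{243}{2}$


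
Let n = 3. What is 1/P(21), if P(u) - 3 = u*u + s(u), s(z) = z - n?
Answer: 1/462 ≈ 0.0021645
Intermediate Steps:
s(z) = -3 + z (s(z) = z - 1*3 = z - 3 = -3 + z)
P(u) = u + u² (P(u) = 3 + (u*u + (-3 + u)) = 3 + (u² + (-3 + u)) = 3 + (-3 + u + u²) = u + u²)
1/P(21) = 1/(21*(1 + 21)) = 1/(21*22) = 1/462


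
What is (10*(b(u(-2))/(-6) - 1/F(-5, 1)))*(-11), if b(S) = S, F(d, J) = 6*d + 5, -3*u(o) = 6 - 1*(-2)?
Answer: -2398/45 ≈ -53.289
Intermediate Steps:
u(o) = -8/3 (u(o) = -(6 - 1*(-2))/3 = -(6 + 2)/3 = -⅓*8 = -8/3)
F(d, J) = 5 + 6*d
(10*(b(u(-2))/(-6) - 1/F(-5, 1)))*(-11) = (10*(-8/3/(-6) - 1/(5 + 6*(-5))))*(-11) = (10*(-8/3*(-⅙) - 1/(5 - 30)))*(-11) = (10*(4/9 - 1/(-25)))*(-11) = (10*(4/9 - 1*(-1/25)))*(-11) = (10*(4/9 + 1/25))*(-11) = (10*(109/225))*(-11) = (218/45)*(-11) = -2398/45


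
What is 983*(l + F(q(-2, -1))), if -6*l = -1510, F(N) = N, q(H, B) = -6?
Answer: 724471/3 ≈ 2.4149e+5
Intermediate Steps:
l = 755/3 (l = -1/6*(-1510) = 755/3 ≈ 251.67)
983*(l + F(q(-2, -1))) = 983*(755/3 - 6) = 983*(737/3) = 724471/3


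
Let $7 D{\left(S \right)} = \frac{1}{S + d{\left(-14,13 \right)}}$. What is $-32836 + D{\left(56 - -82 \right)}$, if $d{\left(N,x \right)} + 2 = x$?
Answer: $- \frac{34247947}{1043} \approx -32836.0$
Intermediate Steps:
$d{\left(N,x \right)} = -2 + x$
$D{\left(S \right)} = \frac{1}{7 \left(11 + S\right)}$ ($D{\left(S \right)} = \frac{1}{7 \left(S + \left(-2 + 13\right)\right)} = \frac{1}{7 \left(S + 11\right)} = \frac{1}{7 \left(11 + S\right)}$)
$-32836 + D{\left(56 - -82 \right)} = -32836 + \frac{1}{7 \left(11 + \left(56 - -82\right)\right)} = -32836 + \frac{1}{7 \left(11 + \left(56 + 82\right)\right)} = -32836 + \frac{1}{7 \left(11 + 138\right)} = -32836 + \frac{1}{7 \cdot 149} = -32836 + \frac{1}{7} \cdot \frac{1}{149} = -32836 + \frac{1}{1043} = - \frac{34247947}{1043}$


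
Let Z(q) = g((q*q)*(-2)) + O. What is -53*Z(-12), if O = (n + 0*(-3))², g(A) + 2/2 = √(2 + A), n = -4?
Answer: -795 - 53*I*√286 ≈ -795.0 - 896.31*I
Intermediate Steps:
g(A) = -1 + √(2 + A)
O = 16 (O = (-4 + 0*(-3))² = (-4 + 0)² = (-4)² = 16)
Z(q) = 15 + √(2 - 2*q²) (Z(q) = (-1 + √(2 + (q*q)*(-2))) + 16 = (-1 + √(2 + q²*(-2))) + 16 = (-1 + √(2 - 2*q²)) + 16 = 15 + √(2 - 2*q²))
-53*Z(-12) = -53*(15 + √(2 - 2*(-12)²)) = -53*(15 + √(2 - 2*144)) = -53*(15 + √(2 - 288)) = -53*(15 + √(-286)) = -53*(15 + I*√286) = -795 - 53*I*√286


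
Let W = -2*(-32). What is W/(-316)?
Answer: -16/79 ≈ -0.20253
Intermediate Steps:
W = 64
W/(-316) = 64/(-316) = 64*(-1/316) = -16/79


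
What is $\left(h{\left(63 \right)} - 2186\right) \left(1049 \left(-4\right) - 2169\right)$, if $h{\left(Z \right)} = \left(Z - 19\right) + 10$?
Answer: $13570180$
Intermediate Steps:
$h{\left(Z \right)} = -9 + Z$ ($h{\left(Z \right)} = \left(-19 + Z\right) + 10 = -9 + Z$)
$\left(h{\left(63 \right)} - 2186\right) \left(1049 \left(-4\right) - 2169\right) = \left(\left(-9 + 63\right) - 2186\right) \left(1049 \left(-4\right) - 2169\right) = \left(54 - 2186\right) \left(-4196 - 2169\right) = \left(-2132\right) \left(-6365\right) = 13570180$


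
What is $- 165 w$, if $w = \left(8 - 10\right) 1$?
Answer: $330$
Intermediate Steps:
$w = -2$ ($w = \left(-2\right) 1 = -2$)
$- 165 w = \left(-165\right) \left(-2\right) = 330$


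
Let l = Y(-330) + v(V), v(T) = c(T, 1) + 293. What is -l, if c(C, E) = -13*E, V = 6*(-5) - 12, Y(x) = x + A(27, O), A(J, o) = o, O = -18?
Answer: 68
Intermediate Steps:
Y(x) = -18 + x (Y(x) = x - 18 = -18 + x)
V = -42 (V = -30 - 12 = -42)
v(T) = 280 (v(T) = -13*1 + 293 = -13 + 293 = 280)
l = -68 (l = (-18 - 330) + 280 = -348 + 280 = -68)
-l = -1*(-68) = 68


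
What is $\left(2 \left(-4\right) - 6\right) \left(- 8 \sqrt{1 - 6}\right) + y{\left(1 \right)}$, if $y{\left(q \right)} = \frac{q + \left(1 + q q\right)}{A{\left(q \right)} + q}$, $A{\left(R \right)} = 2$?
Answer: $1 + 112 i \sqrt{5} \approx 1.0 + 250.44 i$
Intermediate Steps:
$y{\left(q \right)} = \frac{1 + q + q^{2}}{2 + q}$ ($y{\left(q \right)} = \frac{q + \left(1 + q q\right)}{2 + q} = \frac{q + \left(1 + q^{2}\right)}{2 + q} = \frac{1 + q + q^{2}}{2 + q}$)
$\left(2 \left(-4\right) - 6\right) \left(- 8 \sqrt{1 - 6}\right) + y{\left(1 \right)} = \left(2 \left(-4\right) - 6\right) \left(- 8 \sqrt{1 - 6}\right) + \frac{1 + 1 + 1^{2}}{2 + 1} = \left(-8 - 6\right) \left(- 8 \sqrt{-5}\right) + \frac{1 + 1 + 1}{3} = - 14 \left(- 8 i \sqrt{5}\right) + \frac{1}{3} \cdot 3 = - 14 \left(- 8 i \sqrt{5}\right) + 1 = 112 i \sqrt{5} + 1 = 1 + 112 i \sqrt{5}$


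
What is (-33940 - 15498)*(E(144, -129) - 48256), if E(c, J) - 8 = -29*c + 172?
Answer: 2583234376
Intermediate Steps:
E(c, J) = 180 - 29*c (E(c, J) = 8 + (-29*c + 172) = 8 + (172 - 29*c) = 180 - 29*c)
(-33940 - 15498)*(E(144, -129) - 48256) = (-33940 - 15498)*((180 - 29*144) - 48256) = -49438*((180 - 4176) - 48256) = -49438*(-3996 - 48256) = -49438*(-52252) = 2583234376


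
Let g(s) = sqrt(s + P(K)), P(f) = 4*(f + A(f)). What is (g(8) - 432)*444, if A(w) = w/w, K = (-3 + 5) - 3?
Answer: -191808 + 888*sqrt(2) ≈ -1.9055e+5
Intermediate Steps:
K = -1 (K = 2 - 3 = -1)
A(w) = 1
P(f) = 4 + 4*f (P(f) = 4*(f + 1) = 4*(1 + f) = 4 + 4*f)
g(s) = sqrt(s) (g(s) = sqrt(s + (4 + 4*(-1))) = sqrt(s + (4 - 4)) = sqrt(s + 0) = sqrt(s))
(g(8) - 432)*444 = (sqrt(8) - 432)*444 = (2*sqrt(2) - 432)*444 = (-432 + 2*sqrt(2))*444 = -191808 + 888*sqrt(2)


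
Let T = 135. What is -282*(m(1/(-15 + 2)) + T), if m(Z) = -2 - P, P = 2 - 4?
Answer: -38070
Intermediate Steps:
P = -2
m(Z) = 0 (m(Z) = -2 - 1*(-2) = -2 + 2 = 0)
-282*(m(1/(-15 + 2)) + T) = -282*(0 + 135) = -282*135 = -38070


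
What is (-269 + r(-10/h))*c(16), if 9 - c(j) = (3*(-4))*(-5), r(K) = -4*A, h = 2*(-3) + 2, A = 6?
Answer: 14943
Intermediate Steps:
h = -4 (h = -6 + 2 = -4)
r(K) = -24 (r(K) = -4*6 = -24)
c(j) = -51 (c(j) = 9 - 3*(-4)*(-5) = 9 - (-12)*(-5) = 9 - 1*60 = 9 - 60 = -51)
(-269 + r(-10/h))*c(16) = (-269 - 24)*(-51) = -293*(-51) = 14943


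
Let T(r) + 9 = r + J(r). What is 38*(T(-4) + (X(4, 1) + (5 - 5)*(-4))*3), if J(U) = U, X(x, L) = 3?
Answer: -304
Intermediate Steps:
T(r) = -9 + 2*r (T(r) = -9 + (r + r) = -9 + 2*r)
38*(T(-4) + (X(4, 1) + (5 - 5)*(-4))*3) = 38*((-9 + 2*(-4)) + (3 + (5 - 5)*(-4))*3) = 38*((-9 - 8) + (3 + 0*(-4))*3) = 38*(-17 + (3 + 0)*3) = 38*(-17 + 3*3) = 38*(-17 + 9) = 38*(-8) = -304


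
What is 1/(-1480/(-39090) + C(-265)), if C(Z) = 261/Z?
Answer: -1035885/981029 ≈ -1.0559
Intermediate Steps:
1/(-1480/(-39090) + C(-265)) = 1/(-1480/(-39090) + 261/(-265)) = 1/(-1480*(-1/39090) + 261*(-1/265)) = 1/(148/3909 - 261/265) = 1/(-981029/1035885) = -1035885/981029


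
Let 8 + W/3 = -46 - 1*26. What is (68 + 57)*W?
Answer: -30000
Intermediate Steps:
W = -240 (W = -24 + 3*(-46 - 1*26) = -24 + 3*(-46 - 26) = -24 + 3*(-72) = -24 - 216 = -240)
(68 + 57)*W = (68 + 57)*(-240) = 125*(-240) = -30000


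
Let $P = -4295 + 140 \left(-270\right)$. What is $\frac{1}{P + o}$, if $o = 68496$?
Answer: $\frac{1}{26401} \approx 3.7877 \cdot 10^{-5}$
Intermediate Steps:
$P = -42095$ ($P = -4295 - 37800 = -42095$)
$\frac{1}{P + o} = \frac{1}{-42095 + 68496} = \frac{1}{26401}$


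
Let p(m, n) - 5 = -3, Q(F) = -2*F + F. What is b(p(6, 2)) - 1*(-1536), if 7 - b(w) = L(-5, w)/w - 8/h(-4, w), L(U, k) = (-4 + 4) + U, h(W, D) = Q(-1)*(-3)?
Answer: 9257/6 ≈ 1542.8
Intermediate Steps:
Q(F) = -F
h(W, D) = -3 (h(W, D) = -1*(-1)*(-3) = 1*(-3) = -3)
L(U, k) = U (L(U, k) = 0 + U = U)
p(m, n) = 2 (p(m, n) = 5 - 3 = 2)
b(w) = 13/3 + 5/w (b(w) = 7 - (-5/w - 8/(-3)) = 7 - (-5/w - 8*(-⅓)) = 7 - (-5/w + 8/3) = 7 - (8/3 - 5/w) = 7 + (-8/3 + 5/w) = 13/3 + 5/w)
b(p(6, 2)) - 1*(-1536) = (13/3 + 5/2) - 1*(-1536) = (13/3 + 5*(½)) + 1536 = (13/3 + 5/2) + 1536 = 41/6 + 1536 = 9257/6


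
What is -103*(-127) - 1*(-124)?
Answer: 13205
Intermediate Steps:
-103*(-127) - 1*(-124) = 13081 + 124 = 13205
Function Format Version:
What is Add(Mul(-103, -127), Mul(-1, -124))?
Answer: 13205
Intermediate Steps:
Add(Mul(-103, -127), Mul(-1, -124)) = Add(13081, 124) = 13205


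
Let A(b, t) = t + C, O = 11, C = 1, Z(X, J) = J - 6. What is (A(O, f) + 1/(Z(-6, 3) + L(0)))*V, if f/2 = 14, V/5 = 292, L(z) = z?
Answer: 125560/3 ≈ 41853.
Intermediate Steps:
Z(X, J) = -6 + J
V = 1460 (V = 5*292 = 1460)
f = 28 (f = 2*14 = 28)
A(b, t) = 1 + t (A(b, t) = t + 1 = 1 + t)
(A(O, f) + 1/(Z(-6, 3) + L(0)))*V = ((1 + 28) + 1/((-6 + 3) + 0))*1460 = (29 + 1/(-3 + 0))*1460 = (29 + 1/(-3))*1460 = (29 - ⅓)*1460 = (86/3)*1460 = 125560/3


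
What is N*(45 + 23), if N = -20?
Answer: -1360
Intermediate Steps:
N*(45 + 23) = -20*(45 + 23) = -20*68 = -1360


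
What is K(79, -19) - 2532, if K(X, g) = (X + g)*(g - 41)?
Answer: -6132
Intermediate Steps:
K(X, g) = (-41 + g)*(X + g) (K(X, g) = (X + g)*(-41 + g) = (-41 + g)*(X + g))
K(79, -19) - 2532 = ((-19)**2 - 41*79 - 41*(-19) + 79*(-19)) - 2532 = (361 - 3239 + 779 - 1501) - 2532 = -3600 - 2532 = -6132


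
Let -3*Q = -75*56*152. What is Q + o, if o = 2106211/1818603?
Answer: 387000824611/1818603 ≈ 2.1280e+5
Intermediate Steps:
o = 2106211/1818603 (o = 2106211*(1/1818603) = 2106211/1818603 ≈ 1.1581)
Q = 212800 (Q = -(-75*56)*152/3 = -(-1400)*152 = -1/3*(-638400) = 212800)
Q + o = 212800 + 2106211/1818603 = 387000824611/1818603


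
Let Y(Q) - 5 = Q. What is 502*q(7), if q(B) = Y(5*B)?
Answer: 20080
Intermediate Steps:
Y(Q) = 5 + Q
q(B) = 5 + 5*B
502*q(7) = 502*(5 + 5*7) = 502*(5 + 35) = 502*40 = 20080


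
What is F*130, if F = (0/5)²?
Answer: 0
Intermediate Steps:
F = 0 (F = (0*(⅕))² = 0² = 0)
F*130 = 0*130 = 0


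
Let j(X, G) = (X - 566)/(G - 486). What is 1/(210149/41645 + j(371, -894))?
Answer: 3831340/19875093 ≈ 0.19277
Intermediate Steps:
j(X, G) = (-566 + X)/(-486 + G)
1/(210149/41645 + j(371, -894)) = 1/(210149/41645 + (-566 + 371)/(-486 - 894)) = 1/(210149*(1/41645) - 195/(-1380)) = 1/(210149/41645 - 1/1380*(-195)) = 1/(210149/41645 + 13/92) = 1/(19875093/3831340) = 3831340/19875093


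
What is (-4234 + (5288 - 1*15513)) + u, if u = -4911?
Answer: -19370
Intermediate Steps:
(-4234 + (5288 - 1*15513)) + u = (-4234 + (5288 - 1*15513)) - 4911 = (-4234 + (5288 - 15513)) - 4911 = (-4234 - 10225) - 4911 = -14459 - 4911 = -19370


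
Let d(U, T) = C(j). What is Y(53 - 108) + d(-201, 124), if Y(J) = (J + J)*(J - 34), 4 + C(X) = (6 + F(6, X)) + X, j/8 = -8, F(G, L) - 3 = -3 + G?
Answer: 9734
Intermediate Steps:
F(G, L) = G (F(G, L) = 3 + (-3 + G) = G)
j = -64 (j = 8*(-8) = -64)
C(X) = 8 + X (C(X) = -4 + ((6 + 6) + X) = -4 + (12 + X) = 8 + X)
d(U, T) = -56 (d(U, T) = 8 - 64 = -56)
Y(J) = 2*J*(-34 + J) (Y(J) = (2*J)*(-34 + J) = 2*J*(-34 + J))
Y(53 - 108) + d(-201, 124) = 2*(53 - 108)*(-34 + (53 - 108)) - 56 = 2*(-55)*(-34 - 55) - 56 = 2*(-55)*(-89) - 56 = 9790 - 56 = 9734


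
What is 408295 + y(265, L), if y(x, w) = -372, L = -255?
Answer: 407923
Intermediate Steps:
408295 + y(265, L) = 408295 - 372 = 407923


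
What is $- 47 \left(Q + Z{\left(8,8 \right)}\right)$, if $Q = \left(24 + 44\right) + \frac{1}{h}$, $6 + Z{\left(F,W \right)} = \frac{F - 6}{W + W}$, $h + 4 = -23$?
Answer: $- \frac{630317}{216} \approx -2918.1$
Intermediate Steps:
$h = -27$ ($h = -4 - 23 = -27$)
$Z{\left(F,W \right)} = -6 + \frac{-6 + F}{2 W}$ ($Z{\left(F,W \right)} = -6 + \frac{F - 6}{W + W} = -6 + \frac{-6 + F}{2 W}$)
$Q = \frac{1835}{27}$ ($Q = \left(24 + 44\right) + \frac{1}{-27} = 68 - \frac{1}{27} = \frac{1835}{27} \approx 67.963$)
$- 47 \left(Q + Z{\left(8,8 \right)}\right) = - 47 \left(\frac{1835}{27} + \frac{-6 + 8 - 96}{2 \cdot 8}\right) = - 47 \left(\frac{1835}{27} + \frac{1}{2} \cdot \frac{1}{8} \left(-6 + 8 - 96\right)\right) = - 47 \left(\frac{1835}{27} + \frac{1}{2} \cdot \frac{1}{8} \left(-94\right)\right) = - 47 \left(\frac{1835}{27} - \frac{47}{8}\right) = \left(-47\right) \frac{13411}{216} = - \frac{630317}{216}$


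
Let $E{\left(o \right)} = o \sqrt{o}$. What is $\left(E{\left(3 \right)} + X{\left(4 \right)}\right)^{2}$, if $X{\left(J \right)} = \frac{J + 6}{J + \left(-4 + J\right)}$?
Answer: $\frac{133}{4} + 15 \sqrt{3} \approx 59.231$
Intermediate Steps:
$X{\left(J \right)} = \frac{6 + J}{-4 + 2 J}$
$E{\left(o \right)} = o^{\frac{3}{2}}$
$\left(E{\left(3 \right)} + X{\left(4 \right)}\right)^{2} = \left(3^{\frac{3}{2}} + \frac{6 + 4}{2 \left(-2 + 4\right)}\right)^{2} = \left(3 \sqrt{3} + \frac{1}{2} \cdot \frac{1}{2} \cdot 10\right)^{2} = \left(3 \sqrt{3} + \frac{5}{2}\right)^{2} = \left(\frac{5}{2} + 3 \sqrt{3}\right)^{2}$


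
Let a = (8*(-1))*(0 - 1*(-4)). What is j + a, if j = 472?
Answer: 440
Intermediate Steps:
a = -32 (a = -8*(0 + 4) = -8*4 = -32)
j + a = 472 - 32 = 440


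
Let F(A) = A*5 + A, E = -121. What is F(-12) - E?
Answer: 49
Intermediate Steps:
F(A) = 6*A (F(A) = 5*A + A = 6*A)
F(-12) - E = 6*(-12) - 1*(-121) = -72 + 121 = 49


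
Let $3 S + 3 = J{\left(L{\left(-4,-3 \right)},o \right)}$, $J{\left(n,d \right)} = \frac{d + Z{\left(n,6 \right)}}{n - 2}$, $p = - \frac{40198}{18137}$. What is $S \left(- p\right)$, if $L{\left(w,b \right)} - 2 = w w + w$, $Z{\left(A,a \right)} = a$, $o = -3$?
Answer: $- \frac{221089}{108822} \approx -2.0317$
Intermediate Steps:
$L{\left(w,b \right)} = 2 + w + w^{2}$ ($L{\left(w,b \right)} = 2 + \left(w w + w\right) = 2 + \left(w^{2} + w\right) = 2 + \left(w + w^{2}\right) = 2 + w + w^{2}$)
$p = - \frac{40198}{18137}$ ($p = \left(-40198\right) \frac{1}{18137} = - \frac{40198}{18137} \approx -2.2164$)
$J{\left(n,d \right)} = \frac{6 + d}{-2 + n}$ ($J{\left(n,d \right)} = \frac{d + 6}{n - 2} = \frac{6 + d}{-2 + n}$)
$S = - \frac{11}{12}$ ($S = -1 + \frac{\frac{1}{-2 + \left(2 - 4 + \left(-4\right)^{2}\right)} \left(6 - 3\right)}{3} = -1 + \frac{\frac{1}{-2 + \left(2 - 4 + 16\right)} 3}{3} = -1 + \frac{\frac{1}{-2 + 14} \cdot 3}{3} = -1 + \frac{\frac{1}{12} \cdot 3}{3} = -1 + \frac{1}{3} \cdot \frac{1}{4} = -1 + \frac{1}{12} = - \frac{11}{12} \approx -0.91667$)
$S \left(- p\right) = - \frac{11 \left(\left(-1\right) \left(- \frac{40198}{18137}\right)\right)}{12} = \left(- \frac{11}{12}\right) \frac{40198}{18137} = - \frac{221089}{108822}$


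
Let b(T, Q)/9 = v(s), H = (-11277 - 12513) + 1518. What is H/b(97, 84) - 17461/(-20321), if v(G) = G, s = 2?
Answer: -75379169/60963 ≈ -1236.5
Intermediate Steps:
H = -22272 (H = -23790 + 1518 = -22272)
b(T, Q) = 18 (b(T, Q) = 9*2 = 18)
H/b(97, 84) - 17461/(-20321) = -22272/18 - 17461/(-20321) = -22272*1/18 - 17461*(-1/20321) = -3712/3 + 17461/20321 = -75379169/60963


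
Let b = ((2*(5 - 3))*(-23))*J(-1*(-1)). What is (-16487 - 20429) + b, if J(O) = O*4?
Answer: -37284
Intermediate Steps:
J(O) = 4*O
b = -368 (b = ((2*(5 - 3))*(-23))*(4*(-1*(-1))) = ((2*2)*(-23))*(4*1) = (4*(-23))*4 = -92*4 = -368)
(-16487 - 20429) + b = (-16487 - 20429) - 368 = -36916 - 368 = -37284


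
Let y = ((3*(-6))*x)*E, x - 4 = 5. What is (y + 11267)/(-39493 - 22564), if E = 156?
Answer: 14005/62057 ≈ 0.22568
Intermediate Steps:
x = 9 (x = 4 + 5 = 9)
y = -25272 (y = ((3*(-6))*9)*156 = -18*9*156 = -162*156 = -25272)
(y + 11267)/(-39493 - 22564) = (-25272 + 11267)/(-39493 - 22564) = -14005/(-62057) = -14005*(-1/62057) = 14005/62057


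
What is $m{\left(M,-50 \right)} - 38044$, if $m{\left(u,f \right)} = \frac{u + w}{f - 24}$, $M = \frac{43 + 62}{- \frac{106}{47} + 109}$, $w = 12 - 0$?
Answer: $- \frac{14124204491}{371258} \approx -38044.0$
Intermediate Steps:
$w = 12$ ($w = 12 + 0 = 12$)
$M = \frac{4935}{5017}$ ($M = \frac{105}{\left(-106\right) \frac{1}{47} + 109} = \frac{105}{- \frac{106}{47} + 109} = \frac{105}{\frac{5017}{47}} = 105 \cdot \frac{47}{5017} = \frac{4935}{5017} \approx 0.98366$)
$m{\left(u,f \right)} = \frac{12 + u}{-24 + f}$ ($m{\left(u,f \right)} = \frac{u + 12}{f - 24} = \frac{12 + u}{-24 + f}$)
$m{\left(M,-50 \right)} - 38044 = \frac{12 + \frac{4935}{5017}}{-24 - 50} - 38044 = \frac{1}{-74} \cdot \frac{65139}{5017} - 38044 = \left(- \frac{1}{74}\right) \frac{65139}{5017} - 38044 = - \frac{65139}{371258} - 38044 = - \frac{14124204491}{371258}$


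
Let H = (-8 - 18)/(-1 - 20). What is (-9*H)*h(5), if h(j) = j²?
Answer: -1950/7 ≈ -278.57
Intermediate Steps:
H = 26/21 (H = -26/(-21) = -26*(-1/21) = 26/21 ≈ 1.2381)
(-9*H)*h(5) = -9*26/21*5² = -78/7*25 = -1950/7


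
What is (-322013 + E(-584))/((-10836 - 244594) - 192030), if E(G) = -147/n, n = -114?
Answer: 188253/261592 ≈ 0.71964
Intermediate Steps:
E(G) = 49/38 (E(G) = -147/(-114) = -147*(-1/114) = 49/38)
(-322013 + E(-584))/((-10836 - 244594) - 192030) = (-322013 + 49/38)/((-10836 - 244594) - 192030) = -12236445/(38*(-255430 - 192030)) = -12236445/38/(-447460) = -12236445/38*(-1/447460) = 188253/261592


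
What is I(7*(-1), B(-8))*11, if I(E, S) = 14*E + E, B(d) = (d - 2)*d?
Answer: -1155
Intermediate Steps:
B(d) = d*(-2 + d) (B(d) = (-2 + d)*d = d*(-2 + d))
I(E, S) = 15*E
I(7*(-1), B(-8))*11 = (15*(7*(-1)))*11 = (15*(-7))*11 = -105*11 = -1155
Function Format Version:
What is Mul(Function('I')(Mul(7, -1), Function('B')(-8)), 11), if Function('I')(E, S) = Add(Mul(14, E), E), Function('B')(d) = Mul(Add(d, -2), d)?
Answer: -1155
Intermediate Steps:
Function('B')(d) = Mul(d, Add(-2, d)) (Function('B')(d) = Mul(Add(-2, d), d) = Mul(d, Add(-2, d)))
Function('I')(E, S) = Mul(15, E)
Mul(Function('I')(Mul(7, -1), Function('B')(-8)), 11) = Mul(Mul(15, Mul(7, -1)), 11) = Mul(Mul(15, -7), 11) = Mul(-105, 11) = -1155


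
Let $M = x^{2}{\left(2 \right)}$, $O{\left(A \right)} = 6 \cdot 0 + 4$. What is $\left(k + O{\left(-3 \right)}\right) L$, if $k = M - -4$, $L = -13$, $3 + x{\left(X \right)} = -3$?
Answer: $-572$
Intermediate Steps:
$x{\left(X \right)} = -6$ ($x{\left(X \right)} = -3 - 3 = -6$)
$O{\left(A \right)} = 4$ ($O{\left(A \right)} = 0 + 4 = 4$)
$M = 36$ ($M = \left(-6\right)^{2} = 36$)
$k = 40$ ($k = 36 - -4 = 36 + 4 = 40$)
$\left(k + O{\left(-3 \right)}\right) L = \left(40 + 4\right) \left(-13\right) = 44 \left(-13\right) = -572$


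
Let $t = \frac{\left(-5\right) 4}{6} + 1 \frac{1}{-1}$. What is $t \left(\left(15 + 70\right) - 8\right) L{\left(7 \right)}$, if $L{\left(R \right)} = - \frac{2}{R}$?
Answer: $\frac{286}{3} \approx 95.333$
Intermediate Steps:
$t = - \frac{13}{3}$ ($t = \left(-20\right) \frac{1}{6} + 1 \left(-1\right) = - \frac{10}{3} - 1 = - \frac{13}{3} \approx -4.3333$)
$t \left(\left(15 + 70\right) - 8\right) L{\left(7 \right)} = - \frac{13 \left(\left(15 + 70\right) - 8\right)}{3} \left(- \frac{2}{7}\right) = - \frac{13 \left(85 - 8\right)}{3} \left(\left(-2\right) \frac{1}{7}\right) = \left(- \frac{13}{3}\right) 77 \left(- \frac{2}{7}\right) = \left(- \frac{1001}{3}\right) \left(- \frac{2}{7}\right) = \frac{286}{3}$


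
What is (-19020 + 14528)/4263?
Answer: -4492/4263 ≈ -1.0537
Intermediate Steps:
(-19020 + 14528)/4263 = -4492*1/4263 = -4492/4263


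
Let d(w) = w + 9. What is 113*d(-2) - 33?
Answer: 758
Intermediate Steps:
d(w) = 9 + w
113*d(-2) - 33 = 113*(9 - 2) - 33 = 113*7 - 33 = 791 - 33 = 758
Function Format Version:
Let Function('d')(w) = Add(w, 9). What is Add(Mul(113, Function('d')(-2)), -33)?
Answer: 758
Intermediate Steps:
Function('d')(w) = Add(9, w)
Add(Mul(113, Function('d')(-2)), -33) = Add(Mul(113, Add(9, -2)), -33) = Add(Mul(113, 7), -33) = Add(791, -33) = 758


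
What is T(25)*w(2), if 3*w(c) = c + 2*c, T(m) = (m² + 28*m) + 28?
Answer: 2706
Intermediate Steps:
T(m) = 28 + m² + 28*m
w(c) = c (w(c) = (c + 2*c)/3 = (3*c)/3 = c)
T(25)*w(2) = (28 + 25² + 28*25)*2 = (28 + 625 + 700)*2 = 1353*2 = 2706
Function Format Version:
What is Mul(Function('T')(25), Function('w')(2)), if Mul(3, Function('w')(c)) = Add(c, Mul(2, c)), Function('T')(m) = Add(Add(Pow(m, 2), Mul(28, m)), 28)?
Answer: 2706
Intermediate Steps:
Function('T')(m) = Add(28, Pow(m, 2), Mul(28, m))
Function('w')(c) = c (Function('w')(c) = Mul(Rational(1, 3), Add(c, Mul(2, c))) = Mul(Rational(1, 3), Mul(3, c)) = c)
Mul(Function('T')(25), Function('w')(2)) = Mul(Add(28, Pow(25, 2), Mul(28, 25)), 2) = Mul(Add(28, 625, 700), 2) = Mul(1353, 2) = 2706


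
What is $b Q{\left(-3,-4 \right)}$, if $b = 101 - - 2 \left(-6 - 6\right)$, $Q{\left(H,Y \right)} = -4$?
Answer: $-308$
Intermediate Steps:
$b = 77$ ($b = 101 - \left(-2\right) \left(-12\right) = 101 - 24 = 77$)
$b Q{\left(-3,-4 \right)} = 77 \left(-4\right) = -308$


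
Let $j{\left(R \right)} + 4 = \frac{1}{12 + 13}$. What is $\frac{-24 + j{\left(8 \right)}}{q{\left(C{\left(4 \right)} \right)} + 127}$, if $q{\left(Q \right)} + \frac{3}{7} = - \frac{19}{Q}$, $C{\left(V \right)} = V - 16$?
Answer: $- \frac{58716}{269125} \approx -0.21817$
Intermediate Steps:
$C{\left(V \right)} = -16 + V$ ($C{\left(V \right)} = V - 16 = -16 + V$)
$j{\left(R \right)} = - \frac{99}{25}$ ($j{\left(R \right)} = -4 + \frac{1}{12 + 13} = -4 + \frac{1}{25} = - \frac{99}{25}$)
$q{\left(Q \right)} = - \frac{3}{7} - \frac{19}{Q}$
$\frac{-24 + j{\left(8 \right)}}{q{\left(C{\left(4 \right)} \right)} + 127} = \frac{-24 - \frac{99}{25}}{\left(- \frac{3}{7} - \frac{19}{-16 + 4}\right) + 127} = - \frac{699}{25 \left(\left(- \frac{3}{7} - \frac{19}{-12}\right) + 127\right)} = - \frac{699}{25 \left(\left(- \frac{3}{7} - - \frac{19}{12}\right) + 127\right)} = - \frac{699}{25 \left(\left(- \frac{3}{7} + \frac{19}{12}\right) + 127\right)} = - \frac{699}{25 \left(\frac{97}{84} + 127\right)} = - \frac{699}{25 \cdot \frac{10765}{84}} = \left(- \frac{699}{25}\right) \frac{84}{10765} = - \frac{58716}{269125}$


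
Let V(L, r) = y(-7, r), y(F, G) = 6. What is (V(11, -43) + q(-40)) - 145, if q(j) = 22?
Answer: -117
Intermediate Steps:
V(L, r) = 6
(V(11, -43) + q(-40)) - 145 = (6 + 22) - 145 = 28 - 145 = -117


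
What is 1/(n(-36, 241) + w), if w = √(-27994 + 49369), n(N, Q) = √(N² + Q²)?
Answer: 1/(√59377 + 15*√95) ≈ 0.0025649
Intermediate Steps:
w = 15*√95 (w = √21375 = 15*√95 ≈ 146.20)
1/(n(-36, 241) + w) = 1/(√((-36)² + 241²) + 15*√95) = 1/(√(1296 + 58081) + 15*√95) = 1/(√59377 + 15*√95)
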